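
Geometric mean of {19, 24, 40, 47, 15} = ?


Product = 19 × 24 × 40 × 47 × 15 = 12859200
GM = 12859200^(1/5) = 26.4145

GM = 26.4145


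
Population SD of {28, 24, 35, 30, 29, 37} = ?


Mean = 30.5000
Variance = 18.9167
SD = sqrt(18.9167) = 4.3493

SD = 4.3493


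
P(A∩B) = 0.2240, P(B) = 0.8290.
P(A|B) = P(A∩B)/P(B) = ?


P(A|B) = 0.2240/0.8290 = 0.2702

P(A|B) = 0.2702


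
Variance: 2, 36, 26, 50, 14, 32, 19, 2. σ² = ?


Mean = 22.6250
Squared deviations: 425.3906, 178.8906, 11.3906, 749.3906, 74.3906, 87.8906, 13.1406, 425.3906
Sum = 1965.8750
Variance = 1965.8750/8 = 245.7344

Variance = 245.7344


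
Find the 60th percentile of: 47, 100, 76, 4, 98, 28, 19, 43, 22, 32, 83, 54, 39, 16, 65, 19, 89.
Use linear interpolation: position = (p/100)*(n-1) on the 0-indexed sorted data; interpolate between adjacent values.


Sorted: 4, 16, 19, 19, 22, 28, 32, 39, 43, 47, 54, 65, 76, 83, 89, 98, 100
n = 17
Index = 60/100 * 16 = 9.6000
Lower = data[9] = 47, Upper = data[10] = 54
P60 = 47 + 0.6000*(7) = 51.2000

P60 = 51.2000


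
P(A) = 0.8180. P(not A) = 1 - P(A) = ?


P(not A) = 1 - 0.8180 = 0.1820

P(not A) = 0.1820


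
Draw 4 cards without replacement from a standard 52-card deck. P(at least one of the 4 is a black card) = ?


P(at least one) = 1 - P(none)
P(none) = (26/52) × (25/51) × (24/50) × (23/49) = 0.055222
P(at least one) = 1 - 0.055222 = 0.9448

P = 0.9448


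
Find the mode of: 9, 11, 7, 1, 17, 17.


Frequencies: 1:1, 7:1, 9:1, 11:1, 17:2
Max frequency = 2
Mode = 17

Mode = 17


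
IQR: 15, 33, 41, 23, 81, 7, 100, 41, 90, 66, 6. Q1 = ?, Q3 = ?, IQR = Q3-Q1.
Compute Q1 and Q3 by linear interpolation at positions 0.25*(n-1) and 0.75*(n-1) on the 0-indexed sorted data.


Sorted: 6, 7, 15, 23, 33, 41, 41, 66, 81, 90, 100
Q1 (25th %ile) = 19.0000
Q3 (75th %ile) = 73.5000
IQR = 73.5000 - 19.0000 = 54.5000

IQR = 54.5000


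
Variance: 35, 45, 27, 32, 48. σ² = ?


Mean = 37.4000
Squared deviations: 5.7600, 57.7600, 108.1600, 29.1600, 112.3600
Sum = 313.2000
Variance = 313.2000/5 = 62.6400

Variance = 62.6400


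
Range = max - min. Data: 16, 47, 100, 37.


Max = 100, Min = 16
Range = 100 - 16 = 84

Range = 84


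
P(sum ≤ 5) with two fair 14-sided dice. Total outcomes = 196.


Total outcomes = 14×14 = 196
Favorable (sum ≤ 5): 10
P = 10/196 = 0.0510

P = 0.0510


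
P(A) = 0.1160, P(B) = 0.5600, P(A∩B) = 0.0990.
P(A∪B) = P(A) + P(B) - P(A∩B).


P(A∪B) = 0.1160 + 0.5600 - 0.0990
= 0.6760 - 0.0990
= 0.5770

P(A∪B) = 0.5770


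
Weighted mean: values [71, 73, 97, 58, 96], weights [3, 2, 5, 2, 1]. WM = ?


Numerator = 71*3 + 73*2 + 97*5 + 58*2 + 96*1 = 1056
Denominator = 3 + 2 + 5 + 2 + 1 = 13
WM = 1056/13 = 81.2308

WM = 81.2308


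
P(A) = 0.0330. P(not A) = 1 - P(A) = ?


P(not A) = 1 - 0.0330 = 0.9670

P(not A) = 0.9670


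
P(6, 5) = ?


P(6,5) = 6!/1!
= 720/1
= 720

P(6,5) = 720


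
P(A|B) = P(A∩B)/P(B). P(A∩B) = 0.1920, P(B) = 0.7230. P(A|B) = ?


P(A|B) = 0.1920/0.7230 = 0.2656

P(A|B) = 0.2656


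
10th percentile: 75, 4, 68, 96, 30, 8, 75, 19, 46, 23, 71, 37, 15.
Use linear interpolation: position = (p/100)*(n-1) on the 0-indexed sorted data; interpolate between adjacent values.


Sorted: 4, 8, 15, 19, 23, 30, 37, 46, 68, 71, 75, 75, 96
n = 13
Index = 10/100 * 12 = 1.2000
Lower = data[1] = 8, Upper = data[2] = 15
P10 = 8 + 0.2000*(7) = 9.4000

P10 = 9.4000


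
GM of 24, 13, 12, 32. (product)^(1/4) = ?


Product = 24 × 13 × 12 × 32 = 119808
GM = 119808^(1/4) = 18.6046

GM = 18.6046


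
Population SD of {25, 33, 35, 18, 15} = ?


Mean = 25.2000
Variance = 62.5600
SD = sqrt(62.5600) = 7.9095

SD = 7.9095


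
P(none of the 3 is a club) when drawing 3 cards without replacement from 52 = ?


P(no clubs) = (39/52) × (38/51) × (37/50)
= 0.4135

P = 0.4135


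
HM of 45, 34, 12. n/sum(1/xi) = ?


Sum of reciprocals = 1/45 + 1/34 + 1/12 = 0.134967
HM = 3/0.134967 = 22.2276

HM = 22.2276


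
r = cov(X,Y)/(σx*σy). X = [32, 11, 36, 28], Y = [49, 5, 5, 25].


Mean X = 26.7500, Mean Y = 21.0000
SD X = 9.522998, SD Y = 18.110770
Cov = 64.000000
r = 64.000000/(9.522998*18.110770) = 0.3711

r = 0.3711


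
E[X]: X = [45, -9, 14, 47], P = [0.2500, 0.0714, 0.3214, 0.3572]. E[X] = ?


E[X] = 45*0.2500 - 9*0.0714 + 14*0.3214 + 47*0.3572
= 11.2500 - 0.6426 + 4.4996 + 16.7884
= 31.8954

E[X] = 31.8954


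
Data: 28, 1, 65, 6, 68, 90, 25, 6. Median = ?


Sorted: 1, 6, 6, 25, 28, 65, 68, 90
n = 8 (even)
Middle values: 25 and 28
Median = (25+28)/2 = 26.5000

Median = 26.5000


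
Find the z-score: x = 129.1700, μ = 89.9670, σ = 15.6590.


z = (129.1700 - 89.9670)/15.6590
= 39.2030/15.6590
= 2.5035

z = 2.5035


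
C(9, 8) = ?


C(9,8) = 9!/(8! × 1!)
= 362880/(40320 × 1)
= 9

C(9,8) = 9


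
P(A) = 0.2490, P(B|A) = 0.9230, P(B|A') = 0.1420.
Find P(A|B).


P(B) = P(B|A)*P(A) + P(B|A')*P(A')
= 0.9230*0.2490 + 0.1420*0.7510
= 0.229827 + 0.106642 = 0.336469
P(A|B) = 0.229827/0.336469 = 0.6831

P(A|B) = 0.6831


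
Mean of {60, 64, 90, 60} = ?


Sum = 60 + 64 + 90 + 60 = 274
n = 4
Mean = 274/4 = 68.5000

Mean = 68.5000


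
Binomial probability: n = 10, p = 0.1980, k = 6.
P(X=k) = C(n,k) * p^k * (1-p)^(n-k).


C(10,6) = 210
p^6 = 6.025473e-05
(1-p)^4 = 0.413711
P = 210 * 6.025473e-05 * 0.413711 = 0.0052

P(X=6) = 0.0052


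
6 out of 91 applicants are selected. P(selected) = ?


P = 6/91 = 0.0659

P = 0.0659


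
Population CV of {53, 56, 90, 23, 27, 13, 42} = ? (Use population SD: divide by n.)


Mean = 43.4286
SD = 24.0051
CV = (24.0051/43.4286)*100 = 55.2749%

CV = 55.2749%


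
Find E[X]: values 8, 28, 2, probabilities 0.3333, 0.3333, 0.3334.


E[X] = 8*0.3333 + 28*0.3333 + 2*0.3334
= 2.6664 + 9.3324 + 0.6668
= 12.6656

E[X] = 12.6656


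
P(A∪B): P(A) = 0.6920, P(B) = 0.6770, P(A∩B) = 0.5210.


P(A∪B) = 0.6920 + 0.6770 - 0.5210
= 1.3690 - 0.5210
= 0.8480

P(A∪B) = 0.8480


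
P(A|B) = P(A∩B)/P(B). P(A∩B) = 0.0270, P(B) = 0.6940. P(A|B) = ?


P(A|B) = 0.0270/0.6940 = 0.0389

P(A|B) = 0.0389


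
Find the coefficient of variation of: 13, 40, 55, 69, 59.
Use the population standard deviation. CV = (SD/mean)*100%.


Mean = 47.2000
SD = 19.4772
CV = (19.4772/47.2000)*100 = 41.2652%

CV = 41.2652%


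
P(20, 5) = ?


P(20,5) = 20!/15!
= 2432902008176640000/1307674368000
= 1860480

P(20,5) = 1860480


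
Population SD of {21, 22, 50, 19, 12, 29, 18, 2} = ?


Mean = 21.6250
Variance = 169.7344
SD = sqrt(169.7344) = 13.0282

SD = 13.0282


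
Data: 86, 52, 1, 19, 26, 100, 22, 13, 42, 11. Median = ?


Sorted: 1, 11, 13, 19, 22, 26, 42, 52, 86, 100
n = 10 (even)
Middle values: 22 and 26
Median = (22+26)/2 = 24.0000

Median = 24.0000


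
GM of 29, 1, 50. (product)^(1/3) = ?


Product = 29 × 1 × 50 = 1450
GM = 1450^(1/3) = 11.3185

GM = 11.3185


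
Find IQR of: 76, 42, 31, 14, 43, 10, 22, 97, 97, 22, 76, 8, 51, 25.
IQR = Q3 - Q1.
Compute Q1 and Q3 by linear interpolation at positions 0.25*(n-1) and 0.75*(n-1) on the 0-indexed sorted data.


Sorted: 8, 10, 14, 22, 22, 25, 31, 42, 43, 51, 76, 76, 97, 97
Q1 (25th %ile) = 22.0000
Q3 (75th %ile) = 69.7500
IQR = 69.7500 - 22.0000 = 47.7500

IQR = 47.7500


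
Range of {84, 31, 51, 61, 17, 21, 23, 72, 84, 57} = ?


Max = 84, Min = 17
Range = 84 - 17 = 67

Range = 67


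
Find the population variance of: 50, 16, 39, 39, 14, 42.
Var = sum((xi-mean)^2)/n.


Mean = 33.3333
Squared deviations: 277.7778, 300.4444, 32.1111, 32.1111, 373.7778, 75.1111
Sum = 1091.3333
Variance = 1091.3333/6 = 181.8889

Variance = 181.8889


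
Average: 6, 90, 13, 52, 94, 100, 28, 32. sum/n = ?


Sum = 6 + 90 + 13 + 52 + 94 + 100 + 28 + 32 = 415
n = 8
Mean = 415/8 = 51.8750

Mean = 51.8750


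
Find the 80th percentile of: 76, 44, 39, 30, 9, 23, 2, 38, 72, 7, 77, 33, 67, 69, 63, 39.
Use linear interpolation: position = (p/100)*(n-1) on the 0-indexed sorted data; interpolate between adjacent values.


Sorted: 2, 7, 9, 23, 30, 33, 38, 39, 39, 44, 63, 67, 69, 72, 76, 77
n = 16
Index = 80/100 * 15 = 12.0000
Lower = data[12] = 69, Upper = data[13] = 72
P80 = 69 + 0*(3) = 69.0000

P80 = 69.0000


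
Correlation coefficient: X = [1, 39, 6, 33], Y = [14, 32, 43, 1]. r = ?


Mean X = 19.7500, Mean Y = 22.5000
SD X = 16.482946, SD Y = 16.163230
Cov = -56.125000
r = -56.125000/(16.482946*16.163230) = -0.2107

r = -0.2107


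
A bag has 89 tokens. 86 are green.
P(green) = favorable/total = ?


P = 86/89 = 0.9663

P = 0.9663


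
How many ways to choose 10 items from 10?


C(10,10) = 10!/(10! × 0!)
= 3628800/(3628800 × 1)
= 1

C(10,10) = 1


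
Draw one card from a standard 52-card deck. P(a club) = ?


13 clubs in 52 cards
P = 13/52 = 0.2500

P = 0.2500


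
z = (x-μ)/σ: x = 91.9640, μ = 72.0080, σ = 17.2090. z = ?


z = (91.9640 - 72.0080)/17.2090
= 19.9560/17.2090
= 1.1596

z = 1.1596


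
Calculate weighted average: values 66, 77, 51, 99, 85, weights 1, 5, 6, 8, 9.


Numerator = 66*1 + 77*5 + 51*6 + 99*8 + 85*9 = 2314
Denominator = 1 + 5 + 6 + 8 + 9 = 29
WM = 2314/29 = 79.7931

WM = 79.7931


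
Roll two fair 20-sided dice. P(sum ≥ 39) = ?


Total outcomes = 20×20 = 400
Favorable (sum ≥ 39): 3
P = 3/400 = 0.0075

P = 0.0075


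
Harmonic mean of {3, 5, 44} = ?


Sum of reciprocals = 1/3 + 1/5 + 1/44 = 0.556061
HM = 3/0.556061 = 5.3951

HM = 5.3951


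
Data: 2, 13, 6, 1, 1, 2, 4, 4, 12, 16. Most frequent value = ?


Frequencies: 1:2, 2:2, 4:2, 6:1, 12:1, 13:1, 16:1
Max frequency = 2
Mode = 1, 2, 4

Mode = 1, 2, 4


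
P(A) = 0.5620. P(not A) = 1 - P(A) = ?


P(not A) = 1 - 0.5620 = 0.4380

P(not A) = 0.4380


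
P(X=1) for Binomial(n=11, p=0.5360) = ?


C(11,1) = 11
p^1 = 0.536000
(1-p)^10 = 0.000463
P = 11 * 0.536000 * 0.000463 = 0.0027

P(X=1) = 0.0027


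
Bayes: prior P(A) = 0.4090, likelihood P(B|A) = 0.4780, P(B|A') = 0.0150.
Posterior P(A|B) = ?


P(B) = P(B|A)*P(A) + P(B|A')*P(A')
= 0.4780*0.4090 + 0.0150*0.5910
= 0.195502 + 0.008865 = 0.204367
P(A|B) = 0.195502/0.204367 = 0.9566

P(A|B) = 0.9566


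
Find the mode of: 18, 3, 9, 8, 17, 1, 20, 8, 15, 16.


Frequencies: 1:1, 3:1, 8:2, 9:1, 15:1, 16:1, 17:1, 18:1, 20:1
Max frequency = 2
Mode = 8

Mode = 8


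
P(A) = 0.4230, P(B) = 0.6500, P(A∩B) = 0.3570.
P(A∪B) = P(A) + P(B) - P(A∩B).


P(A∪B) = 0.4230 + 0.6500 - 0.3570
= 1.0730 - 0.3570
= 0.7160

P(A∪B) = 0.7160


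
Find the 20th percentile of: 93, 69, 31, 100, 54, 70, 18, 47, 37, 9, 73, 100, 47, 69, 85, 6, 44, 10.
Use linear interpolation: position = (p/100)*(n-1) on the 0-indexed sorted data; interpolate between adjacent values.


Sorted: 6, 9, 10, 18, 31, 37, 44, 47, 47, 54, 69, 69, 70, 73, 85, 93, 100, 100
n = 18
Index = 20/100 * 17 = 3.4000
Lower = data[3] = 18, Upper = data[4] = 31
P20 = 18 + 0.4000*(13) = 23.2000

P20 = 23.2000


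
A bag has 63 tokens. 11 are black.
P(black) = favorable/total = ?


P = 11/63 = 0.1746

P = 0.1746


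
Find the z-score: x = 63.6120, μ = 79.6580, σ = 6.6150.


z = (63.6120 - 79.6580)/6.6150
= -16.0460/6.6150
= -2.4257

z = -2.4257


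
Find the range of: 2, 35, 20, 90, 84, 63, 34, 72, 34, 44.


Max = 90, Min = 2
Range = 90 - 2 = 88

Range = 88


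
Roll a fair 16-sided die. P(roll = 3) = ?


Favorable outcomes (roll = 3): 1
Total outcomes = 16
P = 1/16 = 0.0625

P = 0.0625


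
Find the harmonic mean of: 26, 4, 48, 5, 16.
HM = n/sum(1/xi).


Sum of reciprocals = 1/26 + 1/4 + 1/48 + 1/5 + 1/16 = 0.571795
HM = 5/0.571795 = 8.7444

HM = 8.7444


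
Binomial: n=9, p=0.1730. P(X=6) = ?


C(9,6) = 84
p^6 = 2.680875e-05
(1-p)^3 = 0.565609
P = 84 * 2.680875e-05 * 0.565609 = 0.0013

P(X=6) = 0.0013


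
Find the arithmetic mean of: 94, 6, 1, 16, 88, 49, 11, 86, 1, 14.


Sum = 94 + 6 + 1 + 16 + 88 + 49 + 11 + 86 + 1 + 14 = 366
n = 10
Mean = 366/10 = 36.6000

Mean = 36.6000


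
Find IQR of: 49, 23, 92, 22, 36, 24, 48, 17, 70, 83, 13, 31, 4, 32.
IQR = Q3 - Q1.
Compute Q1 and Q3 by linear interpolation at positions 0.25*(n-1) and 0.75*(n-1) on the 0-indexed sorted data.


Sorted: 4, 13, 17, 22, 23, 24, 31, 32, 36, 48, 49, 70, 83, 92
Q1 (25th %ile) = 22.2500
Q3 (75th %ile) = 48.7500
IQR = 48.7500 - 22.2500 = 26.5000

IQR = 26.5000


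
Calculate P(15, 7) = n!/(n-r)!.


P(15,7) = 15!/8!
= 1307674368000/40320
= 32432400

P(15,7) = 32432400


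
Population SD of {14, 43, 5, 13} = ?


Mean = 18.7500
Variance = 208.1875
SD = sqrt(208.1875) = 14.4287

SD = 14.4287


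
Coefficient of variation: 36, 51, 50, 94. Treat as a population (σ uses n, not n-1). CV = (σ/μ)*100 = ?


Mean = 57.7500
SD = 21.7529
CV = (21.7529/57.7500)*100 = 37.6673%

CV = 37.6673%


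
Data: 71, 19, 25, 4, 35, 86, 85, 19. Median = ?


Sorted: 4, 19, 19, 25, 35, 71, 85, 86
n = 8 (even)
Middle values: 25 and 35
Median = (25+35)/2 = 30.0000

Median = 30.0000


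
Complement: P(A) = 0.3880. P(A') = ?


P(not A) = 1 - 0.3880 = 0.6120

P(not A) = 0.6120


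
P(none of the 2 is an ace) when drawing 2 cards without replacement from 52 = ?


P(no aces) = (48/52) × (47/51)
= 0.8507

P = 0.8507


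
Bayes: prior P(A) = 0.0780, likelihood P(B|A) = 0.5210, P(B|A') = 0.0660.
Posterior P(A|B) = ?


P(B) = P(B|A)*P(A) + P(B|A')*P(A')
= 0.5210*0.0780 + 0.0660*0.9220
= 0.040638 + 0.060852 = 0.101490
P(A|B) = 0.040638/0.101490 = 0.4004

P(A|B) = 0.4004


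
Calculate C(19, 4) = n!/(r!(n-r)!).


C(19,4) = 19!/(4! × 15!)
= 121645100408832000/(24 × 1307674368000)
= 3876

C(19,4) = 3876


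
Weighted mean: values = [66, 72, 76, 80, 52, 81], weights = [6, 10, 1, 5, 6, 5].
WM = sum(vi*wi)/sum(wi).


Numerator = 66*6 + 72*10 + 76*1 + 80*5 + 52*6 + 81*5 = 2309
Denominator = 6 + 10 + 1 + 5 + 6 + 5 = 33
WM = 2309/33 = 69.9697

WM = 69.9697


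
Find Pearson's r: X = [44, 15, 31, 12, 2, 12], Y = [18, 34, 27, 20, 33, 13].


Mean X = 19.3333, Mean Y = 24.1667
SD X = 13.972195, SD Y = 7.776389
Cov = -33.722222
r = -33.722222/(13.972195*7.776389) = -0.3104

r = -0.3104


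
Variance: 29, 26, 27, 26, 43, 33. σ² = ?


Mean = 30.6667
Squared deviations: 2.7778, 21.7778, 13.4444, 21.7778, 152.1111, 5.4444
Sum = 217.3333
Variance = 217.3333/6 = 36.2222

Variance = 36.2222


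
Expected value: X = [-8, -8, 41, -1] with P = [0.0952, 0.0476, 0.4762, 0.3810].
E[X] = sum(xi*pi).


E[X] = -8*0.0952 - 8*0.0476 + 41*0.4762 - 1*0.3810
= -0.7616 - 0.3808 + 19.5242 - 0.3810
= 18.0008

E[X] = 18.0008


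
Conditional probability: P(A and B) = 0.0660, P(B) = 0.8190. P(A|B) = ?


P(A|B) = 0.0660/0.8190 = 0.0806

P(A|B) = 0.0806


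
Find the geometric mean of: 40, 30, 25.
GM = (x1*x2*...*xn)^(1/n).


Product = 40 × 30 × 25 = 30000
GM = 30000^(1/3) = 31.0723

GM = 31.0723


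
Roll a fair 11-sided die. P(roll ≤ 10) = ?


Favorable outcomes (roll ≤ 10): 10
Total outcomes = 11
P = 10/11 = 0.9091

P = 0.9091


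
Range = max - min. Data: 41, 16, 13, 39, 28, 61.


Max = 61, Min = 13
Range = 61 - 13 = 48

Range = 48


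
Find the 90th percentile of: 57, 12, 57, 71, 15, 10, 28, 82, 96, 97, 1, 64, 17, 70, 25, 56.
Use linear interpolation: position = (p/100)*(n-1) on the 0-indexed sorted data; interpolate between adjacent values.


Sorted: 1, 10, 12, 15, 17, 25, 28, 56, 57, 57, 64, 70, 71, 82, 96, 97
n = 16
Index = 90/100 * 15 = 13.5000
Lower = data[13] = 82, Upper = data[14] = 96
P90 = 82 + 0.5000*(14) = 89.0000

P90 = 89.0000


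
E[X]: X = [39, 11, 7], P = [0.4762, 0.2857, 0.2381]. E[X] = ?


E[X] = 39*0.4762 + 11*0.2857 + 7*0.2381
= 18.5718 + 3.1427 + 1.6667
= 23.3812

E[X] = 23.3812


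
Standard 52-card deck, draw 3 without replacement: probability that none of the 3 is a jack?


P(no jacks) = (48/52) × (47/51) × (46/50)
= 0.7826

P = 0.7826


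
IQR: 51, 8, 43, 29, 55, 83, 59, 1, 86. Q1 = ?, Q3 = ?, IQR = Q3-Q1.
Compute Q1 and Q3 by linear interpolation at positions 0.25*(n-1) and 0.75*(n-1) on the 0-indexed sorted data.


Sorted: 1, 8, 29, 43, 51, 55, 59, 83, 86
Q1 (25th %ile) = 29.0000
Q3 (75th %ile) = 59.0000
IQR = 59.0000 - 29.0000 = 30.0000

IQR = 30.0000


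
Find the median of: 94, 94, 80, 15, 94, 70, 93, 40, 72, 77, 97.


Sorted: 15, 40, 70, 72, 77, 80, 93, 94, 94, 94, 97
n = 11 (odd)
Middle value = 80

Median = 80


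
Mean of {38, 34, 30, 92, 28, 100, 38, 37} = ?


Sum = 38 + 34 + 30 + 92 + 28 + 100 + 38 + 37 = 397
n = 8
Mean = 397/8 = 49.6250

Mean = 49.6250


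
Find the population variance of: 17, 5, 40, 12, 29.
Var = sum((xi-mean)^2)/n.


Mean = 20.6000
Squared deviations: 12.9600, 243.3600, 376.3600, 73.9600, 70.5600
Sum = 777.2000
Variance = 777.2000/5 = 155.4400

Variance = 155.4400


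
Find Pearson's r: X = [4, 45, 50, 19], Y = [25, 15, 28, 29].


Mean X = 29.5000, Mean Y = 24.2500
SD X = 18.848077, SD Y = 5.539630
Cov = -33.875000
r = -33.875000/(18.848077*5.539630) = -0.3244

r = -0.3244


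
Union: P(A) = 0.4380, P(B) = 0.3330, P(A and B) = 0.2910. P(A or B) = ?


P(A∪B) = 0.4380 + 0.3330 - 0.2910
= 0.7710 - 0.2910
= 0.4800

P(A∪B) = 0.4800


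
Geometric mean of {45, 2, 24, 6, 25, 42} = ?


Product = 45 × 2 × 24 × 6 × 25 × 42 = 13608000
GM = 13608000^(1/6) = 15.4513

GM = 15.4513


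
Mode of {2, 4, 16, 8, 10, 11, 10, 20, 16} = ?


Frequencies: 2:1, 4:1, 8:1, 10:2, 11:1, 16:2, 20:1
Max frequency = 2
Mode = 10, 16

Mode = 10, 16


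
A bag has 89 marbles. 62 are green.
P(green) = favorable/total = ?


P = 62/89 = 0.6966

P = 0.6966


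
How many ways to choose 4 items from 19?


C(19,4) = 19!/(4! × 15!)
= 121645100408832000/(24 × 1307674368000)
= 3876

C(19,4) = 3876


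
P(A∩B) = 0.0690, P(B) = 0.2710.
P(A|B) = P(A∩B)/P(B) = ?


P(A|B) = 0.0690/0.2710 = 0.2546

P(A|B) = 0.2546


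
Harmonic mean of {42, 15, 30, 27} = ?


Sum of reciprocals = 1/42 + 1/15 + 1/30 + 1/27 = 0.160847
HM = 4/0.160847 = 24.8684

HM = 24.8684


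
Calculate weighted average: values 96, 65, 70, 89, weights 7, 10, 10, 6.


Numerator = 96*7 + 65*10 + 70*10 + 89*6 = 2556
Denominator = 7 + 10 + 10 + 6 = 33
WM = 2556/33 = 77.4545

WM = 77.4545


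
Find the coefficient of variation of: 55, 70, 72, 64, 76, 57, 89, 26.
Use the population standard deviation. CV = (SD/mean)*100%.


Mean = 63.6250
SD = 17.4710
CV = (17.4710/63.6250)*100 = 27.4593%

CV = 27.4593%


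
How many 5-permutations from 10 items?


P(10,5) = 10!/5!
= 3628800/120
= 30240

P(10,5) = 30240


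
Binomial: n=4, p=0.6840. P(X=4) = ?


C(4,4) = 1
p^4 = 0.218889
(1-p)^0 = 1.000000
P = 1 * 0.218889 * 1.000000 = 0.2189

P(X=4) = 0.2189


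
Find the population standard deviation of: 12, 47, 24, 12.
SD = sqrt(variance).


Mean = 23.7500
Variance = 204.1875
SD = sqrt(204.1875) = 14.2894

SD = 14.2894


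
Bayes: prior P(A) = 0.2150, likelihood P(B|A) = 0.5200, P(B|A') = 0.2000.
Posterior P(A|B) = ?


P(B) = P(B|A)*P(A) + P(B|A')*P(A')
= 0.5200*0.2150 + 0.2000*0.7850
= 0.111800 + 0.157000 = 0.268800
P(A|B) = 0.111800/0.268800 = 0.4159

P(A|B) = 0.4159


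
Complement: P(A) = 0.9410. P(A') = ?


P(not A) = 1 - 0.9410 = 0.0590

P(not A) = 0.0590


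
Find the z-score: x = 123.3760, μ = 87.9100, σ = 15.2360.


z = (123.3760 - 87.9100)/15.2360
= 35.4660/15.2360
= 2.3278

z = 2.3278


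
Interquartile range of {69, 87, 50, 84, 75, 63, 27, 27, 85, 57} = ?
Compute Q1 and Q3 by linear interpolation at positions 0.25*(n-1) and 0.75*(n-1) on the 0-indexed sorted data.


Sorted: 27, 27, 50, 57, 63, 69, 75, 84, 85, 87
Q1 (25th %ile) = 51.7500
Q3 (75th %ile) = 81.7500
IQR = 81.7500 - 51.7500 = 30.0000

IQR = 30.0000


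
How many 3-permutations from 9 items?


P(9,3) = 9!/6!
= 362880/720
= 504

P(9,3) = 504


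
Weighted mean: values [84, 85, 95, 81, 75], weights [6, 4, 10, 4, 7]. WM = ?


Numerator = 84*6 + 85*4 + 95*10 + 81*4 + 75*7 = 2643
Denominator = 6 + 4 + 10 + 4 + 7 = 31
WM = 2643/31 = 85.2581

WM = 85.2581


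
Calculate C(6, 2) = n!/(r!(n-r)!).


C(6,2) = 6!/(2! × 4!)
= 720/(2 × 24)
= 15

C(6,2) = 15


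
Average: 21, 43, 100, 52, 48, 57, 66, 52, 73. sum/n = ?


Sum = 21 + 43 + 100 + 52 + 48 + 57 + 66 + 52 + 73 = 512
n = 9
Mean = 512/9 = 56.8889

Mean = 56.8889


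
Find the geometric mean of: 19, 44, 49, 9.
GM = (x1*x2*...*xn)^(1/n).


Product = 19 × 44 × 49 × 9 = 368676
GM = 368676^(1/4) = 24.6412

GM = 24.6412


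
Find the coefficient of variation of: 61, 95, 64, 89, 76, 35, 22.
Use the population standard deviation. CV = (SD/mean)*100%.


Mean = 63.1429
SD = 24.8965
CV = (24.8965/63.1429)*100 = 39.4289%

CV = 39.4289%


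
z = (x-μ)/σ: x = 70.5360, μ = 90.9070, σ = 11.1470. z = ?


z = (70.5360 - 90.9070)/11.1470
= -20.3710/11.1470
= -1.8275

z = -1.8275


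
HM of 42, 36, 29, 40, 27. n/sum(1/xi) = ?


Sum of reciprocals = 1/42 + 1/36 + 1/29 + 1/40 + 1/27 = 0.148107
HM = 5/0.148107 = 33.7594

HM = 33.7594


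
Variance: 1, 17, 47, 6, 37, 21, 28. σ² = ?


Mean = 22.4286
Squared deviations: 459.1837, 29.4694, 603.7551, 269.8980, 212.3265, 2.0408, 31.0408
Sum = 1607.7143
Variance = 1607.7143/7 = 229.6735

Variance = 229.6735


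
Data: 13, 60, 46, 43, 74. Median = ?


Sorted: 13, 43, 46, 60, 74
n = 5 (odd)
Middle value = 46

Median = 46


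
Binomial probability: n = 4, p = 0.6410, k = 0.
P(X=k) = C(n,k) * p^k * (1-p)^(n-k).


C(4,0) = 1
p^0 = 1.000000
(1-p)^4 = 0.016610
P = 1 * 1.000000 * 0.016610 = 0.0166

P(X=0) = 0.0166


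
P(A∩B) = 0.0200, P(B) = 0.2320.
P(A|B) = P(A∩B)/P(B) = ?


P(A|B) = 0.0200/0.2320 = 0.0862

P(A|B) = 0.0862


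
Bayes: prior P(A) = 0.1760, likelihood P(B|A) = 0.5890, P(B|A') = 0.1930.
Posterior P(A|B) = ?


P(B) = P(B|A)*P(A) + P(B|A')*P(A')
= 0.5890*0.1760 + 0.1930*0.8240
= 0.103664 + 0.159032 = 0.262696
P(A|B) = 0.103664/0.262696 = 0.3946

P(A|B) = 0.3946


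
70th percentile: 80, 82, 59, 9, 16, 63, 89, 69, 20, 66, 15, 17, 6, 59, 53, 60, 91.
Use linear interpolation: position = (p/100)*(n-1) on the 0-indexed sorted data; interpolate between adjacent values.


Sorted: 6, 9, 15, 16, 17, 20, 53, 59, 59, 60, 63, 66, 69, 80, 82, 89, 91
n = 17
Index = 70/100 * 16 = 11.2000
Lower = data[11] = 66, Upper = data[12] = 69
P70 = 66 + 0.2000*(3) = 66.6000

P70 = 66.6000


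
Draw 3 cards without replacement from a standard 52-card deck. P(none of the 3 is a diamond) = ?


P(no diamonds) = (39/52) × (38/51) × (37/50)
= 0.4135

P = 0.4135


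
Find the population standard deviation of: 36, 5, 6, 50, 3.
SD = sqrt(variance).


Mean = 20.0000
Variance = 373.2000
SD = sqrt(373.2000) = 19.3184

SD = 19.3184


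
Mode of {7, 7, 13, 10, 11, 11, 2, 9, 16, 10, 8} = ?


Frequencies: 2:1, 7:2, 8:1, 9:1, 10:2, 11:2, 13:1, 16:1
Max frequency = 2
Mode = 7, 10, 11

Mode = 7, 10, 11


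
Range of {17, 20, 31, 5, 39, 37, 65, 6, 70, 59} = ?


Max = 70, Min = 5
Range = 70 - 5 = 65

Range = 65


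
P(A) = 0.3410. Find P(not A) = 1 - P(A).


P(not A) = 1 - 0.3410 = 0.6590

P(not A) = 0.6590


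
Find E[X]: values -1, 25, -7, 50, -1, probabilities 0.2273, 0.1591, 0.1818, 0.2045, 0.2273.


E[X] = -1*0.2273 + 25*0.1591 - 7*0.1818 + 50*0.2045 - 1*0.2273
= -0.2273 + 3.9775 - 1.2726 + 10.2250 - 0.2273
= 12.4753

E[X] = 12.4753


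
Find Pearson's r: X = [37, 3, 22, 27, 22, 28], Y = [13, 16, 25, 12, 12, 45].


Mean X = 23.1667, Mean Y = 20.5000
SD X = 10.318538, SD Y = 11.842719
Cov = 12.916667
r = 12.916667/(10.318538*11.842719) = 0.1057

r = 0.1057


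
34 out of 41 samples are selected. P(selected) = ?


P = 34/41 = 0.8293

P = 0.8293


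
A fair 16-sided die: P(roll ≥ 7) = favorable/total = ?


Favorable outcomes (roll ≥ 7): 10
Total outcomes = 16
P = 10/16 = 0.6250

P = 0.6250


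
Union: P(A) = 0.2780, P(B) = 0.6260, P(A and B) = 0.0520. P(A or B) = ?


P(A∪B) = 0.2780 + 0.6260 - 0.0520
= 0.9040 - 0.0520
= 0.8520

P(A∪B) = 0.8520


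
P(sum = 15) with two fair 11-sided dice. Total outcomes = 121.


Total outcomes = 11×11 = 121
Favorable (sum = 15): 8
P = 8/121 = 0.0661

P = 0.0661


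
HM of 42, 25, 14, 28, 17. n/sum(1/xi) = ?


Sum of reciprocals = 1/42 + 1/25 + 1/14 + 1/28 + 1/17 = 0.229776
HM = 5/0.229776 = 21.7603

HM = 21.7603


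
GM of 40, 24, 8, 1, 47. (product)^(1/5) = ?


Product = 40 × 24 × 8 × 1 × 47 = 360960
GM = 360960^(1/5) = 12.9268

GM = 12.9268


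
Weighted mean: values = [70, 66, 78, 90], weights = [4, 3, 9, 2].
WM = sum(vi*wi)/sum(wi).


Numerator = 70*4 + 66*3 + 78*9 + 90*2 = 1360
Denominator = 4 + 3 + 9 + 2 = 18
WM = 1360/18 = 75.5556

WM = 75.5556


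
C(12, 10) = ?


C(12,10) = 12!/(10! × 2!)
= 479001600/(3628800 × 2)
= 66

C(12,10) = 66


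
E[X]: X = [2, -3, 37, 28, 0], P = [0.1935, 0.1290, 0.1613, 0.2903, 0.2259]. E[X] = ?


E[X] = 2*0.1935 - 3*0.1290 + 37*0.1613 + 28*0.2903 + 0*0.2259
= 0.3870 - 0.3870 + 5.9681 + 8.1284 + 0
= 14.0965

E[X] = 14.0965


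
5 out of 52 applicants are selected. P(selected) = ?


P = 5/52 = 0.0962

P = 0.0962


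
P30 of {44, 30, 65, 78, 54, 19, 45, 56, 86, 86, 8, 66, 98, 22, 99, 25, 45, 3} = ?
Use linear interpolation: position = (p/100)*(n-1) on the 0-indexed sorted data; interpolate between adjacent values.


Sorted: 3, 8, 19, 22, 25, 30, 44, 45, 45, 54, 56, 65, 66, 78, 86, 86, 98, 99
n = 18
Index = 30/100 * 17 = 5.1000
Lower = data[5] = 30, Upper = data[6] = 44
P30 = 30 + 0.1000*(14) = 31.4000

P30 = 31.4000


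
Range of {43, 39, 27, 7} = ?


Max = 43, Min = 7
Range = 43 - 7 = 36

Range = 36


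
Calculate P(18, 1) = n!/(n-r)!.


P(18,1) = 18!/17!
= 6402373705728000/355687428096000
= 18

P(18,1) = 18


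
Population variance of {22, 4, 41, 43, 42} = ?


Mean = 30.4000
Squared deviations: 70.5600, 696.9600, 112.3600, 158.7600, 134.5600
Sum = 1173.2000
Variance = 1173.2000/5 = 234.6400

Variance = 234.6400


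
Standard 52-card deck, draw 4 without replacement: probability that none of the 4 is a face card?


P(no face cards) = (40/52) × (39/51) × (38/50) × (37/49)
= 0.3376

P = 0.3376


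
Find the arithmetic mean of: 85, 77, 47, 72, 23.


Sum = 85 + 77 + 47 + 72 + 23 = 304
n = 5
Mean = 304/5 = 60.8000

Mean = 60.8000


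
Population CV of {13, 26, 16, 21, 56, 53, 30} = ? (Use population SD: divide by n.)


Mean = 30.7143
SD = 15.9617
CV = (15.9617/30.7143)*100 = 51.9683%

CV = 51.9683%


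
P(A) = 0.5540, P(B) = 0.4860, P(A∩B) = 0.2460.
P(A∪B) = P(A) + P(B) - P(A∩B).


P(A∪B) = 0.5540 + 0.4860 - 0.2460
= 1.0400 - 0.2460
= 0.7940

P(A∪B) = 0.7940


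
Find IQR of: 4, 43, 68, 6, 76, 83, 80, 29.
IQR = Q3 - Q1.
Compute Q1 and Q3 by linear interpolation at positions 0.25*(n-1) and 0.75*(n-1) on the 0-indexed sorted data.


Sorted: 4, 6, 29, 43, 68, 76, 80, 83
Q1 (25th %ile) = 23.2500
Q3 (75th %ile) = 77.0000
IQR = 77.0000 - 23.2500 = 53.7500

IQR = 53.7500


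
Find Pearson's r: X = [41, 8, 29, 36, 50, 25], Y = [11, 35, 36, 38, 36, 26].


Mean X = 31.5000, Mean Y = 30.3333
SD X = 13.250786, SD Y = 9.463380
Cov = -23.333333
r = -23.333333/(13.250786*9.463380) = -0.1861

r = -0.1861


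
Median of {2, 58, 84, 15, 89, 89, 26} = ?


Sorted: 2, 15, 26, 58, 84, 89, 89
n = 7 (odd)
Middle value = 58

Median = 58


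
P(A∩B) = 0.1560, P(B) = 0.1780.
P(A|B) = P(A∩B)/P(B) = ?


P(A|B) = 0.1560/0.1780 = 0.8764

P(A|B) = 0.8764


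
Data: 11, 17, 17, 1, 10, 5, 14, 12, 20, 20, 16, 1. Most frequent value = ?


Frequencies: 1:2, 5:1, 10:1, 11:1, 12:1, 14:1, 16:1, 17:2, 20:2
Max frequency = 2
Mode = 1, 17, 20

Mode = 1, 17, 20


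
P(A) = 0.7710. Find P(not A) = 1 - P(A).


P(not A) = 1 - 0.7710 = 0.2290

P(not A) = 0.2290


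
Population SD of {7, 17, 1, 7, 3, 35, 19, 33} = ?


Mean = 15.2500
Variance = 151.4375
SD = sqrt(151.4375) = 12.3060

SD = 12.3060


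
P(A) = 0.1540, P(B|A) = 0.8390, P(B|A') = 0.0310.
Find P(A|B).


P(B) = P(B|A)*P(A) + P(B|A')*P(A')
= 0.8390*0.1540 + 0.0310*0.8460
= 0.129206 + 0.026226 = 0.155432
P(A|B) = 0.129206/0.155432 = 0.8313

P(A|B) = 0.8313


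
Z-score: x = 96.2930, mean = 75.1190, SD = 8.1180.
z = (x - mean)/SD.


z = (96.2930 - 75.1190)/8.1180
= 21.1740/8.1180
= 2.6083

z = 2.6083


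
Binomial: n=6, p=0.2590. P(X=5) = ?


C(6,5) = 6
p^5 = 0.001165
(1-p)^1 = 0.741000
P = 6 * 0.001165 * 0.741000 = 0.0052

P(X=5) = 0.0052


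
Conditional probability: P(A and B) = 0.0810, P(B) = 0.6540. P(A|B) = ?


P(A|B) = 0.0810/0.6540 = 0.1239

P(A|B) = 0.1239


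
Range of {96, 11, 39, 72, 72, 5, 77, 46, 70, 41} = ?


Max = 96, Min = 5
Range = 96 - 5 = 91

Range = 91


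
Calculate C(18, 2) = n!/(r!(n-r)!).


C(18,2) = 18!/(2! × 16!)
= 6402373705728000/(2 × 20922789888000)
= 153

C(18,2) = 153


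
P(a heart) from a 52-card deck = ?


13 hearts in 52 cards
P = 13/52 = 0.2500

P = 0.2500


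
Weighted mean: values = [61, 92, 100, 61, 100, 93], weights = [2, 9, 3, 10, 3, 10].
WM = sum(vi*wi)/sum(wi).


Numerator = 61*2 + 92*9 + 100*3 + 61*10 + 100*3 + 93*10 = 3090
Denominator = 2 + 9 + 3 + 10 + 3 + 10 = 37
WM = 3090/37 = 83.5135

WM = 83.5135


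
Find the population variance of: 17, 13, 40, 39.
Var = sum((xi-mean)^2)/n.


Mean = 27.2500
Squared deviations: 105.0625, 203.0625, 162.5625, 138.0625
Sum = 608.7500
Variance = 608.7500/4 = 152.1875

Variance = 152.1875


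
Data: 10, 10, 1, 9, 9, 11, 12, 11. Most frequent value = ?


Frequencies: 1:1, 9:2, 10:2, 11:2, 12:1
Max frequency = 2
Mode = 9, 10, 11

Mode = 9, 10, 11


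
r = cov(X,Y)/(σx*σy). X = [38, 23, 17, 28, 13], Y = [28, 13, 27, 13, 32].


Mean X = 23.8000, Mean Y = 22.6000
SD X = 8.749857, SD Y = 8.014986
Cov = -17.480000
r = -17.480000/(8.749857*8.014986) = -0.2493

r = -0.2493


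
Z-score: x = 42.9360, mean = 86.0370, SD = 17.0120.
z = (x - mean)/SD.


z = (42.9360 - 86.0370)/17.0120
= -43.1010/17.0120
= -2.5336

z = -2.5336


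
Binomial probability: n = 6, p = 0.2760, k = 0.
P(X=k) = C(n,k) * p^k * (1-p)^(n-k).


C(6,0) = 1
p^0 = 1.000000
(1-p)^6 = 0.144023
P = 1 * 1.000000 * 0.144023 = 0.1440

P(X=0) = 0.1440


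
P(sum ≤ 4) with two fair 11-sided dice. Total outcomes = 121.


Total outcomes = 11×11 = 121
Favorable (sum ≤ 4): 6
P = 6/121 = 0.0496

P = 0.0496


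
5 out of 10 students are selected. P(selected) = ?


P = 5/10 = 0.5000

P = 0.5000


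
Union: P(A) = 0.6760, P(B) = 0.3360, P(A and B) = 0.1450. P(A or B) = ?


P(A∪B) = 0.6760 + 0.3360 - 0.1450
= 1.0120 - 0.1450
= 0.8670

P(A∪B) = 0.8670


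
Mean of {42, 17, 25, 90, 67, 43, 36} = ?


Sum = 42 + 17 + 25 + 90 + 67 + 43 + 36 = 320
n = 7
Mean = 320/7 = 45.7143

Mean = 45.7143


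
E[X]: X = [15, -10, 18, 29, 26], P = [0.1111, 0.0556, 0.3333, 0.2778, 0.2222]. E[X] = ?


E[X] = 15*0.1111 - 10*0.0556 + 18*0.3333 + 29*0.2778 + 26*0.2222
= 1.6665 - 0.5560 + 5.9994 + 8.0562 + 5.7772
= 20.9433

E[X] = 20.9433


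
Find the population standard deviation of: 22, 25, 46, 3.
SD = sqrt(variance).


Mean = 24.0000
Variance = 232.5000
SD = sqrt(232.5000) = 15.2480

SD = 15.2480


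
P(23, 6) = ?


P(23,6) = 23!/17!
= 25852016738884976640000/355687428096000
= 72681840

P(23,6) = 72681840


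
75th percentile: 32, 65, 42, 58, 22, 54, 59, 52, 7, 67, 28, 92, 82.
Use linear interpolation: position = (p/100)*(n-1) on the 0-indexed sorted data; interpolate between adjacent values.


Sorted: 7, 22, 28, 32, 42, 52, 54, 58, 59, 65, 67, 82, 92
n = 13
Index = 75/100 * 12 = 9.0000
Lower = data[9] = 65, Upper = data[10] = 67
P75 = 65 + 0*(2) = 65.0000

P75 = 65.0000


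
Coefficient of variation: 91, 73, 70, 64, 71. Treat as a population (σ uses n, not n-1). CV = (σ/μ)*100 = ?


Mean = 73.8000
SD = 9.1082
CV = (9.1082/73.8000)*100 = 12.3418%

CV = 12.3418%


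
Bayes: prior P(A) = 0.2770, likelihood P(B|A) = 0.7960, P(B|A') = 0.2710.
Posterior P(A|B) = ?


P(B) = P(B|A)*P(A) + P(B|A')*P(A')
= 0.7960*0.2770 + 0.2710*0.7230
= 0.220492 + 0.195933 = 0.416425
P(A|B) = 0.220492/0.416425 = 0.5295

P(A|B) = 0.5295


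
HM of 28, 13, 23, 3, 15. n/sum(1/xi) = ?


Sum of reciprocals = 1/28 + 1/13 + 1/23 + 1/3 + 1/15 = 0.556116
HM = 5/0.556116 = 8.9909

HM = 8.9909


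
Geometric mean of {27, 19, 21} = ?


Product = 27 × 19 × 21 = 10773
GM = 10773^(1/3) = 22.0858

GM = 22.0858


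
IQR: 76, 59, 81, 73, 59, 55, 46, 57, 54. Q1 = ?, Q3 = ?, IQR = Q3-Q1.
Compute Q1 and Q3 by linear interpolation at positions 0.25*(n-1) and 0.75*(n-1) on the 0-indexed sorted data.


Sorted: 46, 54, 55, 57, 59, 59, 73, 76, 81
Q1 (25th %ile) = 55.0000
Q3 (75th %ile) = 73.0000
IQR = 73.0000 - 55.0000 = 18.0000

IQR = 18.0000


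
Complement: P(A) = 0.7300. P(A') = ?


P(not A) = 1 - 0.7300 = 0.2700

P(not A) = 0.2700


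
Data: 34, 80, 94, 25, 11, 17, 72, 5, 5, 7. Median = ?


Sorted: 5, 5, 7, 11, 17, 25, 34, 72, 80, 94
n = 10 (even)
Middle values: 17 and 25
Median = (17+25)/2 = 21.0000

Median = 21.0000


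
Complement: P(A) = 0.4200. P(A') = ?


P(not A) = 1 - 0.4200 = 0.5800

P(not A) = 0.5800


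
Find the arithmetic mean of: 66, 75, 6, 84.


Sum = 66 + 75 + 6 + 84 = 231
n = 4
Mean = 231/4 = 57.7500

Mean = 57.7500


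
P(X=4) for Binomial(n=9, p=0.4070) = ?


C(9,4) = 126
p^4 = 0.027440
(1-p)^5 = 0.073329
P = 126 * 0.027440 * 0.073329 = 0.2535

P(X=4) = 0.2535


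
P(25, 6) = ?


P(25,6) = 25!/19!
= 15511210043330985984000000/121645100408832000
= 127512000

P(25,6) = 127512000


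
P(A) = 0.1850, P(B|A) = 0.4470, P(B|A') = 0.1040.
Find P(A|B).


P(B) = P(B|A)*P(A) + P(B|A')*P(A')
= 0.4470*0.1850 + 0.1040*0.8150
= 0.082695 + 0.084760 = 0.167455
P(A|B) = 0.082695/0.167455 = 0.4938

P(A|B) = 0.4938


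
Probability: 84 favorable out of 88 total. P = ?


P = 84/88 = 0.9545

P = 0.9545


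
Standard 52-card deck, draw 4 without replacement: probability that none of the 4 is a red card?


P(no red cards) = (26/52) × (25/51) × (24/50) × (23/49)
= 0.0552

P = 0.0552


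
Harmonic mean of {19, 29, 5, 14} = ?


Sum of reciprocals = 1/19 + 1/29 + 1/5 + 1/14 = 0.358543
HM = 4/0.358543 = 11.1563

HM = 11.1563


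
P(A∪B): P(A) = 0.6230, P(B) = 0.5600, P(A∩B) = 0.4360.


P(A∪B) = 0.6230 + 0.5600 - 0.4360
= 1.1830 - 0.4360
= 0.7470

P(A∪B) = 0.7470


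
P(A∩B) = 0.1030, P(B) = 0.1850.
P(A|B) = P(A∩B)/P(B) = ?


P(A|B) = 0.1030/0.1850 = 0.5568

P(A|B) = 0.5568


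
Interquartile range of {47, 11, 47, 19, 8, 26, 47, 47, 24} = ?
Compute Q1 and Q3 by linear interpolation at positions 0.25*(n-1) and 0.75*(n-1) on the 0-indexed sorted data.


Sorted: 8, 11, 19, 24, 26, 47, 47, 47, 47
Q1 (25th %ile) = 19.0000
Q3 (75th %ile) = 47.0000
IQR = 47.0000 - 19.0000 = 28.0000

IQR = 28.0000


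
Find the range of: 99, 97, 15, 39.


Max = 99, Min = 15
Range = 99 - 15 = 84

Range = 84


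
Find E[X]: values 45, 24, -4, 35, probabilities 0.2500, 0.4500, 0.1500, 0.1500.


E[X] = 45*0.2500 + 24*0.4500 - 4*0.1500 + 35*0.1500
= 11.2500 + 10.8000 - 0.6000 + 5.2500
= 26.7000

E[X] = 26.7000


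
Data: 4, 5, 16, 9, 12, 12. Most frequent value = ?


Frequencies: 4:1, 5:1, 9:1, 12:2, 16:1
Max frequency = 2
Mode = 12

Mode = 12


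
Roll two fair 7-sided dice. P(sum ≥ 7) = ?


Total outcomes = 7×7 = 49
Favorable (sum ≥ 7): 34
P = 34/49 = 0.6939

P = 0.6939


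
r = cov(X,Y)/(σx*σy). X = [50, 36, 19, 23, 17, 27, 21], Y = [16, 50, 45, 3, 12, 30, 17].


Mean X = 27.5714, Mean Y = 24.7143
SD X = 10.847740, SD Y = 16.245565
Cov = 17.877551
r = 17.877551/(10.847740*16.245565) = 0.1014

r = 0.1014


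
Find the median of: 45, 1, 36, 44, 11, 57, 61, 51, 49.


Sorted: 1, 11, 36, 44, 45, 49, 51, 57, 61
n = 9 (odd)
Middle value = 45

Median = 45


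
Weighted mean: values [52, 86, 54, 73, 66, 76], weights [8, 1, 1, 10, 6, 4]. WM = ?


Numerator = 52*8 + 86*1 + 54*1 + 73*10 + 66*6 + 76*4 = 1986
Denominator = 8 + 1 + 1 + 10 + 6 + 4 = 30
WM = 1986/30 = 66.2000

WM = 66.2000


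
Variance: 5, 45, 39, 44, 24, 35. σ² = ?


Mean = 32.0000
Squared deviations: 729.0000, 169.0000, 49.0000, 144.0000, 64.0000, 9.0000
Sum = 1164.0000
Variance = 1164.0000/6 = 194.0000

Variance = 194.0000


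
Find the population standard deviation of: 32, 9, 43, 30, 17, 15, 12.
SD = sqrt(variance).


Mean = 22.5714
Variance = 135.1020
SD = sqrt(135.1020) = 11.6233

SD = 11.6233


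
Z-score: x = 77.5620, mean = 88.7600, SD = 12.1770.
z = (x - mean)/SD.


z = (77.5620 - 88.7600)/12.1770
= -11.1980/12.1770
= -0.9196

z = -0.9196


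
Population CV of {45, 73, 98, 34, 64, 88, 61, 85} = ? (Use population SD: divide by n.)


Mean = 68.5000
SD = 20.5000
CV = (20.5000/68.5000)*100 = 29.9270%

CV = 29.9270%


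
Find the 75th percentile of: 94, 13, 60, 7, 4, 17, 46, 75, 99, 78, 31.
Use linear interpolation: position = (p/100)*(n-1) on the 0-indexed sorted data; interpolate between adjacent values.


Sorted: 4, 7, 13, 17, 31, 46, 60, 75, 78, 94, 99
n = 11
Index = 75/100 * 10 = 7.5000
Lower = data[7] = 75, Upper = data[8] = 78
P75 = 75 + 0.5000*(3) = 76.5000

P75 = 76.5000


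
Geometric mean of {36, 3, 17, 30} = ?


Product = 36 × 3 × 17 × 30 = 55080
GM = 55080^(1/4) = 15.3196

GM = 15.3196


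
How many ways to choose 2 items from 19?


C(19,2) = 19!/(2! × 17!)
= 121645100408832000/(2 × 355687428096000)
= 171

C(19,2) = 171


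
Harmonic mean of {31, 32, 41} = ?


Sum of reciprocals = 1/31 + 1/32 + 1/41 = 0.087898
HM = 3/0.087898 = 34.1303

HM = 34.1303


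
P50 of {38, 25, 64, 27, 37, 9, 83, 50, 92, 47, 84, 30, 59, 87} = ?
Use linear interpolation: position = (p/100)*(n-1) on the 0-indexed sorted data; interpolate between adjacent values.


Sorted: 9, 25, 27, 30, 37, 38, 47, 50, 59, 64, 83, 84, 87, 92
n = 14
Index = 50/100 * 13 = 6.5000
Lower = data[6] = 47, Upper = data[7] = 50
P50 = 47 + 0.5000*(3) = 48.5000

P50 = 48.5000


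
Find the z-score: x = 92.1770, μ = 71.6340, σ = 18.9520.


z = (92.1770 - 71.6340)/18.9520
= 20.5430/18.9520
= 1.0839

z = 1.0839


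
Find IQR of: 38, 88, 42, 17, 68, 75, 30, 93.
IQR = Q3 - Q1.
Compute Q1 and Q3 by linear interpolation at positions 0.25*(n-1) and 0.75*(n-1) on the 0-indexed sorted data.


Sorted: 17, 30, 38, 42, 68, 75, 88, 93
Q1 (25th %ile) = 36.0000
Q3 (75th %ile) = 78.2500
IQR = 78.2500 - 36.0000 = 42.2500

IQR = 42.2500


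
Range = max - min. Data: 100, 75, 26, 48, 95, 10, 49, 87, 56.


Max = 100, Min = 10
Range = 100 - 10 = 90

Range = 90


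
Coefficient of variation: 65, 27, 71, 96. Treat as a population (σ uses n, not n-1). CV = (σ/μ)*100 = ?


Mean = 64.7500
SD = 24.7020
CV = (24.7020/64.7500)*100 = 38.1498%

CV = 38.1498%


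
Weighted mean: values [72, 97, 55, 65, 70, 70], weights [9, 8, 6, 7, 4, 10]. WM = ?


Numerator = 72*9 + 97*8 + 55*6 + 65*7 + 70*4 + 70*10 = 3189
Denominator = 9 + 8 + 6 + 7 + 4 + 10 = 44
WM = 3189/44 = 72.4773

WM = 72.4773


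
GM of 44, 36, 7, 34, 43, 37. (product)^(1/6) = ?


Product = 44 × 36 × 7 × 34 × 43 × 37 = 599794272
GM = 599794272^(1/6) = 29.0403

GM = 29.0403


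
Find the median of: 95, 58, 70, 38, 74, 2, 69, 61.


Sorted: 2, 38, 58, 61, 69, 70, 74, 95
n = 8 (even)
Middle values: 61 and 69
Median = (61+69)/2 = 65.0000

Median = 65.0000


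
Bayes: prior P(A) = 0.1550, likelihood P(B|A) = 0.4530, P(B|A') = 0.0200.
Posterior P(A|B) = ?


P(B) = P(B|A)*P(A) + P(B|A')*P(A')
= 0.4530*0.1550 + 0.0200*0.8450
= 0.070215 + 0.016900 = 0.087115
P(A|B) = 0.070215/0.087115 = 0.8060

P(A|B) = 0.8060
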